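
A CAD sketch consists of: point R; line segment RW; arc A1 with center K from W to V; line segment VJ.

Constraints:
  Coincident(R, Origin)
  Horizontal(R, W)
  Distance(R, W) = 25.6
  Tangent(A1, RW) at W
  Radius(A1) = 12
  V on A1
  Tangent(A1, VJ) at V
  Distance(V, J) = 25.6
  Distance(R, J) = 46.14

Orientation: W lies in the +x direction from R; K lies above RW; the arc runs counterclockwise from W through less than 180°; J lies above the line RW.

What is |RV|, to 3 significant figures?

40.2

Checks: |KV| = 12.00 ✓; ∠(KV, VJ) = 90.00° ✓; |VJ| = 25.60 ✓; |RJ| = 46.14 ✓.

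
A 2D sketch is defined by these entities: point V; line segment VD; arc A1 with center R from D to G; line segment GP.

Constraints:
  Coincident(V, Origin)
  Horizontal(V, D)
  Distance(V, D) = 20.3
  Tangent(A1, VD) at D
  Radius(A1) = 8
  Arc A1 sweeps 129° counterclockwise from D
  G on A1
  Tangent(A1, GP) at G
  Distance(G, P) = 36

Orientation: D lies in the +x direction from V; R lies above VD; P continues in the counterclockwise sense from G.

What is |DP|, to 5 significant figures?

44.184

V is at the origin; VD is horizontal with |VD| = 20.3 and D on the +x side, so D = (20.300, 0.0000). A1 meets VD tangentially, so RD is at right angles to VD, so R = D + (0, 8) = (20.300, 8.0000). On A1, D sits at bearing -90° from R; a 129° counterclockwise sweep puts G at bearing 39°, so G = R + 8.0·(cos 39°, sin 39°) = (26.517, 13.035). The tangent condition forces RG to be normal to GP, so GP runs along (−sin 39°, cos 39°); with |GP| = 36.0, P = (3.8616, 41.012). Then |DP| = |P − D| = 44.184.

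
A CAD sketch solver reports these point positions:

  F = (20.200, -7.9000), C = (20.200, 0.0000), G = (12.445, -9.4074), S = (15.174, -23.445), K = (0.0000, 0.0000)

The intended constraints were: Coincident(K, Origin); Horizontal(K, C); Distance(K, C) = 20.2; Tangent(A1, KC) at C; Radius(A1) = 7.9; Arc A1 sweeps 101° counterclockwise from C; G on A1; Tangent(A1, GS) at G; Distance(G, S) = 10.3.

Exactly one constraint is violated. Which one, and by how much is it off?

Distance(G, S) = 10.3 — off by 4.00.

K = (0.00, 0.00) ✓; K.y = 0.00, C.y = 0.00 ✓; |KC| = 20.20 ✓; ∠(FC, CK) = 90.00° ✓; |FC| = 7.900 ✓; bearing(F→G) − bearing(F→C) = 101.0° ✓; |FG| = 7.900 ✓; ∠(FG, GS) = 90.00° ✓; |GS| = 14.30 ✗.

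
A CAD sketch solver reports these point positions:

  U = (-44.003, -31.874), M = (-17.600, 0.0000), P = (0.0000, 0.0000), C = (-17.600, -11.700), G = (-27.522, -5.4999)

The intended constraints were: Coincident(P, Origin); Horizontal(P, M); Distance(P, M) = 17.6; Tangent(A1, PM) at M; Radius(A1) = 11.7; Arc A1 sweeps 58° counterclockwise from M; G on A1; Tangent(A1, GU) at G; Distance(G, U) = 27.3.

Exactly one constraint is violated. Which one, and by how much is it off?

Distance(G, U) = 27.3 — off by 3.80.

P = (0.00, 0.00) ✓; P.y = 0.00, M.y = 0.00 ✓; |PM| = 17.60 ✓; ∠(CM, MP) = 90.00° ✓; |CM| = 11.70 ✓; bearing(C→G) − bearing(C→M) = 58.00° ✓; |CG| = 11.70 ✓; ∠(CG, GU) = 90.00° ✓; |GU| = 31.10 ✗.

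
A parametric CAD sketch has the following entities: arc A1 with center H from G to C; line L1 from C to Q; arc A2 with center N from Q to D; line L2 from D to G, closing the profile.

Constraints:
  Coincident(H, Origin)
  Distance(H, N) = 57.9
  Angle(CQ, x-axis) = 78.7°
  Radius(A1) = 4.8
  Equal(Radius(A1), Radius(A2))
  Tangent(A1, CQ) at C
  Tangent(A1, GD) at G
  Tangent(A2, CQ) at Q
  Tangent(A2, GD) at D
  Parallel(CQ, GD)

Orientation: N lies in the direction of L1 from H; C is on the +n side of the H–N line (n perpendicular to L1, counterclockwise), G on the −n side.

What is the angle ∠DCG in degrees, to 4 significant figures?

80.59°

The slot axis is L1's direction at 78.7°, so u = (cos 78.7°, sin 78.7°) = (0.1959, 0.9806) and n = (−sin 78.7°, cos 78.7°) = (-0.9806, 0.1959). H is at the origin and N lies 57.9 along u from H, so N = 57.9·u = (11.35, 56.78). Tangency of A1 to both parallel lines with radius 4.8 puts C and G at H ± 4.8·n: C = (-4.707, 0.9405), G = (4.707, -0.9405). Equal radii place Q and D the same way about N: Q = N + 4.8·n = (6.638, 57.72), D = N − 4.8·n = (16.05, 55.84). Then cos ∠DCG = CD·CG / (|CD||CG|), giving 80.59°.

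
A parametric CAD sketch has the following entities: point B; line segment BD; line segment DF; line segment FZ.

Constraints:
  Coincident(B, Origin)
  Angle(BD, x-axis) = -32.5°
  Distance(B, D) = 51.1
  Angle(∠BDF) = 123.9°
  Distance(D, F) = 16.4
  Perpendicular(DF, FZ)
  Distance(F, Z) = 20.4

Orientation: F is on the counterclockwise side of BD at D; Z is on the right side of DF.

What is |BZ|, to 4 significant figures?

77.21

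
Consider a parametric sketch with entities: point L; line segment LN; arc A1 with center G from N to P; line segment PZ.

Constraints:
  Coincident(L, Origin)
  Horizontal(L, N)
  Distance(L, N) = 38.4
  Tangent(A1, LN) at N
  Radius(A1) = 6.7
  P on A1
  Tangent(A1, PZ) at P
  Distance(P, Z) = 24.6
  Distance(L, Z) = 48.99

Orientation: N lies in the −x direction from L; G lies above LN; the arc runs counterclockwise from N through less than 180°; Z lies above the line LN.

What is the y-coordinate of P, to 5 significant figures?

8.0928

Checks: |GP| = 6.700 ✓; ∠(GP, PZ) = 90.00° ✓; |PZ| = 24.60 ✓; |LZ| = 48.99 ✓.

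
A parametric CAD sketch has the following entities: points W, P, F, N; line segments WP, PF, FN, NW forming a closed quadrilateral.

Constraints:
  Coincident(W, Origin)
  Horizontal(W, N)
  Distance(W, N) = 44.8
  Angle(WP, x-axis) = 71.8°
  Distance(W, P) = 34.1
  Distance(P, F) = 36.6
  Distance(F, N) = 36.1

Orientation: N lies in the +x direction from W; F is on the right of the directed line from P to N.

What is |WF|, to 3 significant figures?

9.86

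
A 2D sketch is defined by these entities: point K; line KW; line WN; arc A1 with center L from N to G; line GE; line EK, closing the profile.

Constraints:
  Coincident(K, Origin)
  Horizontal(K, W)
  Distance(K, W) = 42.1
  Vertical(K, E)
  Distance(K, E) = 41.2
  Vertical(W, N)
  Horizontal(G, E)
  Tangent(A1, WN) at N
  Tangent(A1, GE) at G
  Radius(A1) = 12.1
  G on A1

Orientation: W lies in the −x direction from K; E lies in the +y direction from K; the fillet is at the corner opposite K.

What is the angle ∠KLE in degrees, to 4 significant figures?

66.09°

K and E share the same x with |KE| = 41.2 and E on the +y side, so E = (0.000, 41.20). The virtual corner opposite K is at (-42.10, 41.20). Since A1 is tangent to WN there, LN ⟂ WN and since A1 is tangent to GE there, LG ⟂ GE, with radius 12.1, so the center L sits 12.1 in from both sides at L = (-30.00, 29.10). Then cos ∠KLE = LK·LE / (|LK||LE|), giving 66.09°.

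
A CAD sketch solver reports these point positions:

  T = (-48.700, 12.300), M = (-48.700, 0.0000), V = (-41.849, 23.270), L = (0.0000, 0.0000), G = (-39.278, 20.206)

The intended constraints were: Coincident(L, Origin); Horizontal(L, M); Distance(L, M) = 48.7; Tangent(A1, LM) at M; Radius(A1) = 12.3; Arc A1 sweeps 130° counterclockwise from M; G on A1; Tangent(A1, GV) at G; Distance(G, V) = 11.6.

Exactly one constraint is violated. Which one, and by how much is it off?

Distance(G, V) = 11.6 — off by 7.60.

L = (0.00, 0.00) ✓; L.y = 0.00, M.y = 0.00 ✓; |LM| = 48.70 ✓; ∠(TM, ML) = 90.00° ✓; |TM| = 12.30 ✓; bearing(T→G) − bearing(T→M) = 130.0° ✓; |TG| = 12.30 ✓; ∠(TG, GV) = 90.00° ✓; |GV| = 4.000 ✗.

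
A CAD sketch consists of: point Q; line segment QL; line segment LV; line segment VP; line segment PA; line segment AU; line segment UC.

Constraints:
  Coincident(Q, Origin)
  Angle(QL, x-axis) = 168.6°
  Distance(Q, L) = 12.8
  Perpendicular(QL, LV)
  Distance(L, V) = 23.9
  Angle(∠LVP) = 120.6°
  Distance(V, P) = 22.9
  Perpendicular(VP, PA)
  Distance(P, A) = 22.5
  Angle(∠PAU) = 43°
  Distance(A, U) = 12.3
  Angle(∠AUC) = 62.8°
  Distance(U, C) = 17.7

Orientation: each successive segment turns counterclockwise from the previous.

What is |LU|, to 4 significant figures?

27.60

The perpendicularity gives PA at right angles to VP, so PA runs at 48.00°; with |PA| = 22.5, A = (14.80, -19.50). ∠PAU = 43.0° gives AU at -175.0° from the x-axis; with |AU| = 12.3, U = (2.549, -20.57). Then |LU| = |U − L| = 27.60.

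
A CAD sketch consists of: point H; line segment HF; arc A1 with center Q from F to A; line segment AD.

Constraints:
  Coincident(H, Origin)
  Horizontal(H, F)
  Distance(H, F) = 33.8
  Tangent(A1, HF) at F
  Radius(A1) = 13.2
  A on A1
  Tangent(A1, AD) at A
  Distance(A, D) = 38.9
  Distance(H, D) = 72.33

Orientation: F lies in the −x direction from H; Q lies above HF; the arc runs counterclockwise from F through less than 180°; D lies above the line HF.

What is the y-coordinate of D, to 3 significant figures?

49.8

Checks: |HF| = 33.80 ✓; ∠(QF, FH) = 90.00° ✓; |QF| = 13.20 ✓; |QA| = 13.20 ✓; ∠(QA, AD) = 90.00° ✓; |AD| = 38.90 ✓; |HD| = 72.33 ✓.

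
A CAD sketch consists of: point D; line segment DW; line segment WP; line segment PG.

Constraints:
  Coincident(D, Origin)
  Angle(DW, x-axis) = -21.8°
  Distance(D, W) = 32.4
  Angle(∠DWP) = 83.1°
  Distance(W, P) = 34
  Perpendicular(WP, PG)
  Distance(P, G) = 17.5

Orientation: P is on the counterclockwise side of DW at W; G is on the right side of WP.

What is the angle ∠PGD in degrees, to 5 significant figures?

31.225°

D is at the origin; DW runs at -21.8° with length 32.4, so W = 32.4·(cos -21.8°, sin -21.8°) = (30.083, -12.032). ∠DWP = 83.1°, so WP runs at -21.8° + (180° − 83.1°) = 75.100° from the x-axis; with |WP| = 34.0, P = W + 34.0·(cos 75.100°, sin 75.100°) = (38.825, 20.824). WP ⟂ PG; with |PG| = 17.5 on the right of WP, G = P + 17.5·(0.96638, -0.25713) = (55.737, 16.325). Then cos ∠PGD = GP·GD / (|GP||GD|), giving 31.225°.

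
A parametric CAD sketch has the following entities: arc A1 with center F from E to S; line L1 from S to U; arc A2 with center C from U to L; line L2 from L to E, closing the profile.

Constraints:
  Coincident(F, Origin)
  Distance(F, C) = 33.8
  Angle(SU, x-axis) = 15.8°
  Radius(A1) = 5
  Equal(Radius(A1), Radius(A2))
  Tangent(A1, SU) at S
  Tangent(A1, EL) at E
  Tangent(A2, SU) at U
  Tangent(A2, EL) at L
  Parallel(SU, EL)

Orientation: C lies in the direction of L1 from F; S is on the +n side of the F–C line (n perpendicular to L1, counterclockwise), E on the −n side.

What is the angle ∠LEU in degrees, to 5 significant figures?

16.481°

The slot axis is L1's direction at 15.8°, so u = (cos 15.8°, sin 15.8°) = (0.96222, 0.27228) and n = (−sin 15.8°, cos 15.8°) = (-0.27228, 0.96222). F is at the origin and C lies 33.8 along u from F, so C = 33.8·u = (32.523, 9.2031). Tangency of A1 to both parallel lines with radius 5.0 puts S and E at F ± 5.0·n: S = (-1.3614, 4.8111), E = (1.3614, -4.8111). Equal radii place U and L the same way about C: U = C + 5.0·n = (31.162, 14.014), L = C − 5.0·n = (33.884, 4.3920). Then cos ∠LEU = EL·EU / (|EL||EU|), giving 16.481°.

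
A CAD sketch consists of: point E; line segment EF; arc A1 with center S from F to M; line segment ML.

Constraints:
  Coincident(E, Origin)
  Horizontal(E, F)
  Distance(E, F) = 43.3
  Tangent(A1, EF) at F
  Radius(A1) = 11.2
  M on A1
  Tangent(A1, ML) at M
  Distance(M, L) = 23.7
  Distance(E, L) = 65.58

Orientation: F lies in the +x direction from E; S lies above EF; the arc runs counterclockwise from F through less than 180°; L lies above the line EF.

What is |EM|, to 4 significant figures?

55.48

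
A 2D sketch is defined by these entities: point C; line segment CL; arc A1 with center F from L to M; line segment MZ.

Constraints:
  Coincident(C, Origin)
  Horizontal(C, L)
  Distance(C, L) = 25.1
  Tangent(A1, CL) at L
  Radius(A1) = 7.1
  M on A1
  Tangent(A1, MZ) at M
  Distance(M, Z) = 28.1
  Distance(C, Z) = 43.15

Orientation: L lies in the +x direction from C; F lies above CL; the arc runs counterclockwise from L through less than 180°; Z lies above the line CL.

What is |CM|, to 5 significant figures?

33.184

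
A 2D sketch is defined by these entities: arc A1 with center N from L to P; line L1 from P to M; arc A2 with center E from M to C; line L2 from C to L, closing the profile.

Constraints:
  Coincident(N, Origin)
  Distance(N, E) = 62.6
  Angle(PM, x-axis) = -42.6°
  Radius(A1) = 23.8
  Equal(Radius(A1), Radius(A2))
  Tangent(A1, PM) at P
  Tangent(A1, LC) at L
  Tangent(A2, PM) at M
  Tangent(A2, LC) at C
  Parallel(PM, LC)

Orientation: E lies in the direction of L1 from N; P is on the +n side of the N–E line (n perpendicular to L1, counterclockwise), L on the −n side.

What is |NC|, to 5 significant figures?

66.972

The slot axis is L1's direction at -42.6°, so u = (cos -42.6°, sin -42.6°) = (0.73610, -0.67688) and n = (−sin -42.6°, cos -42.6°) = (0.67688, 0.73610). N is at the origin and E lies 62.6 along u from N, so E = 62.6·u = (46.080, -42.372). Tangency of A1 to both parallel lines with radius 23.8 puts P and L at N ± 23.8·n: P = (16.110, 17.519), L = (-16.110, -17.519). Equal radii place M and C the same way about E: M = E + 23.8·n = (62.189, -24.853), C = E − 23.8·n = (29.970, -59.892). Then |NC| = |C − N| = 66.972.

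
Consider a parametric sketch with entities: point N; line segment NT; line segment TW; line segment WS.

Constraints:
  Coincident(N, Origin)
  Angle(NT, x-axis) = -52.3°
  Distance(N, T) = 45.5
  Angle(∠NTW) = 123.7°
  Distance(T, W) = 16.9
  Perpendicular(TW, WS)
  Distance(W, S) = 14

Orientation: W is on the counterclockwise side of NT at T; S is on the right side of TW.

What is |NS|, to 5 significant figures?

66.821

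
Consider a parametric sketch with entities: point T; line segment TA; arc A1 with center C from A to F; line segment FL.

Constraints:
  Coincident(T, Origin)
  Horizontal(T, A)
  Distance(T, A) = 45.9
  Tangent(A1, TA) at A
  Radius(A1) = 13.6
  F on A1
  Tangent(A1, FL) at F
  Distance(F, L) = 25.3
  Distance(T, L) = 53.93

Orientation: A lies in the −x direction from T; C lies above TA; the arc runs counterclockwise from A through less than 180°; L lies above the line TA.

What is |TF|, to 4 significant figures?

35.87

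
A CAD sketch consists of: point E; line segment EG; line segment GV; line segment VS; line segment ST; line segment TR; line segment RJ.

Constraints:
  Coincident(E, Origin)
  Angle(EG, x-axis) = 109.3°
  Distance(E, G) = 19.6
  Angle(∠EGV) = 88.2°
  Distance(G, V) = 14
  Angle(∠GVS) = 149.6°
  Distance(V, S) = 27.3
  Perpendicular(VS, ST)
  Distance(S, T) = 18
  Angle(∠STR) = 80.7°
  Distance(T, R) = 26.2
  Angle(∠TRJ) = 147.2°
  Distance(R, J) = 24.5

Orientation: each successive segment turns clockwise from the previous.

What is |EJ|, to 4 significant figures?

30.35

E is at the origin; EG runs at 109.3° with length 19.6, so G = (-6.478, 18.50). ∠EGV = 88.2° gives GV at 17.50° from the x-axis; with |GV| = 14.0, V = (6.874, 22.71). ∠GVS = 149.6° gives VS at -12.90° from the x-axis; with |VS| = 27.3, S = (33.48, 16.61). The perpendicularity gives ST at right angles to VS, so ST runs at -102.9°; with |ST| = 18.0, T = (29.47, -0.9320). ∠STR = 80.7° gives TR at 157.8° from the x-axis; with |TR| = 26.2, R = (5.209, 8.967). ∠TRJ = 147.2° gives RJ at 125.0° from the x-axis; with |RJ| = 24.5, J = (-8.844, 29.04). Then |EJ| = |J − E| = 30.35.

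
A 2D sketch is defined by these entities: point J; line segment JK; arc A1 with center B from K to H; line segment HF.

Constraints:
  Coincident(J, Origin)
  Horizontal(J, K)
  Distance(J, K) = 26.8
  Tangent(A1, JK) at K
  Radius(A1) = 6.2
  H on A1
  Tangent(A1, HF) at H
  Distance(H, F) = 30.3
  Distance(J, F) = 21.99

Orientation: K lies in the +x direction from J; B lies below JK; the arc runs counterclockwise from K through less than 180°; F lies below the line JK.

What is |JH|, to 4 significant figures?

22.69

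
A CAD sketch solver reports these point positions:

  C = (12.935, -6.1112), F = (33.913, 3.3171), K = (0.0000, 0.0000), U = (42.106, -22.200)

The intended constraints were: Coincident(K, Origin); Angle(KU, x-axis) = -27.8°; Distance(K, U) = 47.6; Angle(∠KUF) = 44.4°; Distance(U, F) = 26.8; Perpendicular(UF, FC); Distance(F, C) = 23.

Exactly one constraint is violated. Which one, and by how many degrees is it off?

Perpendicular(UF, FC) — off by 6.40°.

K = (0.00, 0.00) ✓; KU at -27.80° ✓; |KU| = 47.60 ✓; ∠KUF = 44.40° ✓; |UF| = 26.80 ✓; ∠(UF, FC) = 96.40° ✗; |FC| = 23.00 ✓.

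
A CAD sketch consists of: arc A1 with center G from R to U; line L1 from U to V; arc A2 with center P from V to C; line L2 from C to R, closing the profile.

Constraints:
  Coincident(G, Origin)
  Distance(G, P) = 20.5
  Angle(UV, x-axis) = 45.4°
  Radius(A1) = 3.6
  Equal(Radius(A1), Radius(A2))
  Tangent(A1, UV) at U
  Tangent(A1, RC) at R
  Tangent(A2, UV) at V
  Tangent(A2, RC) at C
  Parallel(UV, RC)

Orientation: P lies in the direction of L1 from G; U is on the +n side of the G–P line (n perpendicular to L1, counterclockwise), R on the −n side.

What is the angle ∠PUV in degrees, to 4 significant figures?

9.960°

Tangency of A1 to both parallel lines with radius 3.6 puts U and R at G ± 3.6·n: U = (-2.563, 2.528), R = (2.563, -2.528). Equal radii place V and C the same way about P: V = P + 3.6·n = (11.83, 17.12), C = P − 3.6·n = (16.96, 12.07). Then cos ∠PUV = UP·UV / (|UP||UV|), giving 9.960°.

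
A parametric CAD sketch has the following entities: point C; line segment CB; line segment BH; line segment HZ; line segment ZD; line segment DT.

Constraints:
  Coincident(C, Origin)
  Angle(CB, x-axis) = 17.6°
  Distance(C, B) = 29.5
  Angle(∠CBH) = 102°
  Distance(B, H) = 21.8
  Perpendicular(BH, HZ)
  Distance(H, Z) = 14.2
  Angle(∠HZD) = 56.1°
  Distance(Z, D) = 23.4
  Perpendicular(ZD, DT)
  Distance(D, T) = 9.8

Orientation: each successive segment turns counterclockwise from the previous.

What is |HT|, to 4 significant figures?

15.61

C is at the origin; CB runs at 17.6° with length 29.5, so B = (28.12, 8.920). ∠CBH = 102.0° gives BH at 95.60° from the x-axis; with |BH| = 21.8, H = (25.99, 30.62). The perpendicularity gives HZ at right angles to BH, so HZ runs at -174.4°; with |HZ| = 14.2, Z = (11.86, 29.23). ∠HZD = 56.1° gives ZD at -50.50° from the x-axis; with |ZD| = 23.4, D = (26.74, 11.17). The perpendicularity gives DT at right angles to ZD, so DT runs at 39.50°; with |DT| = 9.8, T = (34.31, 17.41). Then |HT| = |T − H| = 15.61.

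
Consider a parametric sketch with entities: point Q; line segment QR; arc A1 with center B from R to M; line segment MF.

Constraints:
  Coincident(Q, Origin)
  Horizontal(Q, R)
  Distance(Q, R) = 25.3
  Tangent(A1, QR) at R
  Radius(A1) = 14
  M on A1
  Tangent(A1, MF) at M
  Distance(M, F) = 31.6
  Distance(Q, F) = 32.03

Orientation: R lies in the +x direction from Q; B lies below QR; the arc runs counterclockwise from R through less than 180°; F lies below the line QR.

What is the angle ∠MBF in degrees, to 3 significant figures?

66.1°

Q is at the origin; QR is horizontal with |QR| = 25.3 and R on the +x side, so R = (25.3, 0.00). Tangency of A1 to QR means the radius BR is perpendicular to QR, so B = R + (0, -14) = (25.3, -14.0). Since BM ⟂ MF (tangency), |BF| = √(14.0² + 31.6²) = 34.6 regardless of where M sits on A1. So F lies on both circle(Q, 32.03) and circle(B, 34.6); the below-QR intersection is F = (-4.37, -31.7). M is the foot of the tangent from F: M = (13.9, -5.92).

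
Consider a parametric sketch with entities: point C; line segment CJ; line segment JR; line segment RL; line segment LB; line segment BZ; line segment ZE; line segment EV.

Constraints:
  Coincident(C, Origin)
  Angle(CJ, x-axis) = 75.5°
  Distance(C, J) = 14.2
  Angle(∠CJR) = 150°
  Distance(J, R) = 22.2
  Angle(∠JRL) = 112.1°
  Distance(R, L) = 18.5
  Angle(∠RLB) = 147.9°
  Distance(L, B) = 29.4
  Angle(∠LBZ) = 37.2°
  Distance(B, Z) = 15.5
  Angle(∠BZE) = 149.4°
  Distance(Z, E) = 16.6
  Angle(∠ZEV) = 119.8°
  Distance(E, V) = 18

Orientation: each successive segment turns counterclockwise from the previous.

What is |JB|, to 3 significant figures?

52.0

C is at the origin; CJ runs at 75.5° with length 14.2, so J = (3.56, 13.7). ∠CJR = 150.0° gives JR at 106° from the x-axis; with |JR| = 22.2, R = (-2.38, 35.1). ∠JRL = 112.1° gives RL at 173° from the x-axis; with |RL| = 18.5, L = (-20.8, 37.3). ∠RLB = 147.9° gives LB at -154° from the x-axis; with |LB| = 29.4, B = (-47.3, 24.6). Then |JB| = |B − J| = 52.0.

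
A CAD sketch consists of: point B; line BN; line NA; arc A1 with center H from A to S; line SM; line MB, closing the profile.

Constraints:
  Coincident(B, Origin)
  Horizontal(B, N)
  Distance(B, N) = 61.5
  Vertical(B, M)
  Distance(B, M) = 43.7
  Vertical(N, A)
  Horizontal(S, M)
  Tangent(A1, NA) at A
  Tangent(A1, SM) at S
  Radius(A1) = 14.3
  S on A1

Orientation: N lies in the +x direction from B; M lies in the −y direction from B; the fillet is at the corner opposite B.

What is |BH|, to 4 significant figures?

55.61

B is at the origin; BN is horizontal with |BN| = 61.5 and N on the +x side, so N = (61.50, 0.000). BM is vertical with |BM| = 43.7 and M on the −y side, so M = (0.000, -43.70). The virtual corner opposite B is at (61.50, -43.70). Since A1 is tangent to NA there, HA ⟂ NA and the tangent condition forces HS to be normal to SM, with radius 14.3, so the center H sits 14.3 in from both sides at H = (47.20, -29.40). Then |BH| = |H − B| = 55.61.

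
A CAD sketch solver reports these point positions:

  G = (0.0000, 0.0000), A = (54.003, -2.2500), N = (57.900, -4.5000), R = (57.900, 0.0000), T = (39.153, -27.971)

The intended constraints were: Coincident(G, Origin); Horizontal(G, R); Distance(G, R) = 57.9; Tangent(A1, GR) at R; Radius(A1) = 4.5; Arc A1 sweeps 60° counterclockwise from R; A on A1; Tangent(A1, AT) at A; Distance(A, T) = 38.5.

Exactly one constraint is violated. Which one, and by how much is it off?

Distance(A, T) = 38.5 — off by 8.80.

G = (0.00, 0.00) ✓; G.y = 0.00, R.y = 0.00 ✓; |GR| = 57.90 ✓; ∠(NR, RG) = 90.00° ✓; |NR| = 4.500 ✓; bearing(N→A) − bearing(N→R) = 60.00° ✓; |NA| = 4.500 ✓; ∠(NA, AT) = 90.00° ✓; |AT| = 29.70 ✗.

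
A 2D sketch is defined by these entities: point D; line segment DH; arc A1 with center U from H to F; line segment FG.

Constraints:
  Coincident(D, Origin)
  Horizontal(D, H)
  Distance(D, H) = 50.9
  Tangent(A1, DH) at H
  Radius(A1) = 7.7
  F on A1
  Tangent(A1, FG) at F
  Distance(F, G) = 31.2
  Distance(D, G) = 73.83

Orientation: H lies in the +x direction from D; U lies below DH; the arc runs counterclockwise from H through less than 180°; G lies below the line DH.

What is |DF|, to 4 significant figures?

46.48

Checks: |UF| = 7.700 ✓; ∠(UF, FG) = 90.00° ✓; |FG| = 31.20 ✓; |DG| = 73.83 ✓.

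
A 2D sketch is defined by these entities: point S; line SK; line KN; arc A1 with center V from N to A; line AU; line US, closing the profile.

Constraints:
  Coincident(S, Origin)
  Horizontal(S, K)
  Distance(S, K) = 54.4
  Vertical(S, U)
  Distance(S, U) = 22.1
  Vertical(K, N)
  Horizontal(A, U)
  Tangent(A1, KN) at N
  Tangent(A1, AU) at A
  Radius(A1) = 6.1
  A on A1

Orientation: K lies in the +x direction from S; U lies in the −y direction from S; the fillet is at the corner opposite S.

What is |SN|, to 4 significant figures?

56.70

The virtual corner opposite S is at (54.40, -22.10). Since A1 is tangent to KN there, VN ⟂ KN and the tangent condition forces VA to be normal to AU, with radius 6.1, so the center V sits 6.1 in from both sides at V = (48.30, -16.00). That places the tangent points at N = (54.40, -16.00) on KN and A = (48.30, -22.10) on AU. Then |SN| = |N − S| = 56.70.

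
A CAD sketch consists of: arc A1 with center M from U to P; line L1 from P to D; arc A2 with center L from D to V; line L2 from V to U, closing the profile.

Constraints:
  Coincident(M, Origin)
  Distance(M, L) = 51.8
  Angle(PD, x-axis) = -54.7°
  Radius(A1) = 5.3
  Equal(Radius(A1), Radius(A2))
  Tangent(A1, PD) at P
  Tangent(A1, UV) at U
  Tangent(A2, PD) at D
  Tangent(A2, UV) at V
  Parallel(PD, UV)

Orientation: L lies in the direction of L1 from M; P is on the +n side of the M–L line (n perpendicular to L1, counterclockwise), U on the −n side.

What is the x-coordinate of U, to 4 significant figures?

-4.326

M is at the origin and L lies 51.8 along u from M, so L = 51.8·u = (29.93, -42.28). Tangency of A1 to both parallel lines with radius 5.3 puts P and U at M ± 5.3·n: P = (4.326, 3.063), U = (-4.326, -3.063). So U.x = -4.326.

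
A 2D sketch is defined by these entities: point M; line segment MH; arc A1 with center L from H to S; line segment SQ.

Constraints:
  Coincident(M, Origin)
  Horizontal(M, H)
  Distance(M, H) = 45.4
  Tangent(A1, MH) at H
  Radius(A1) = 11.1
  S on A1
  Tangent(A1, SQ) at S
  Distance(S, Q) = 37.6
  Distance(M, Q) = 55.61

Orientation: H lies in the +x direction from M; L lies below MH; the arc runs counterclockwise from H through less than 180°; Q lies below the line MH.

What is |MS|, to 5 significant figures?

35.733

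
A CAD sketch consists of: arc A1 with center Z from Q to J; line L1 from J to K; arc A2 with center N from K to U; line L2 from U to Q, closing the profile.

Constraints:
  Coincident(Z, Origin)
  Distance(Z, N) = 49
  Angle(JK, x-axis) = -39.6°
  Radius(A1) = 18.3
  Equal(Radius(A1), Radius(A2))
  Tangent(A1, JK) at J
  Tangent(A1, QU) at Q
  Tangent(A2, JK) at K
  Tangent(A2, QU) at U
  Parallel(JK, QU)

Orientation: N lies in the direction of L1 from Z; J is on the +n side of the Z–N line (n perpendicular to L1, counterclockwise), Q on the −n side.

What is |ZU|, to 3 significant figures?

52.3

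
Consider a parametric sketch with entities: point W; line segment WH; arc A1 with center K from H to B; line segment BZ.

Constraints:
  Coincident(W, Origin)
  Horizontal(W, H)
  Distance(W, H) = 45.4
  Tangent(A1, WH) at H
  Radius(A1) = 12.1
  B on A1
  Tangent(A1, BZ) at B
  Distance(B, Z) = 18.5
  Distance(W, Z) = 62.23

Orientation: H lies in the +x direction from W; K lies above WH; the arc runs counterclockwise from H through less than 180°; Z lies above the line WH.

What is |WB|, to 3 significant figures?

59.1

W is at the origin; W and H share the same y with |WH| = 45.4 and H on the +x side, so H = (45.4, 0.00). Tangency of A1 to WH means the radius KH is perpendicular to WH, so K = H + (0, 12.1) = (45.4, 12.1). Since KB ⟂ BZ (tangency), |KZ| = √(12.1² + 18.5²) = 22.1 regardless of where B sits on A1. So Z lies on both circle(W, 62.23) and circle(K, 22.1); the above-WH intersection is Z = (52.8, 32.9). B is the foot of the tangent from Z: B = (57.2, 14.9).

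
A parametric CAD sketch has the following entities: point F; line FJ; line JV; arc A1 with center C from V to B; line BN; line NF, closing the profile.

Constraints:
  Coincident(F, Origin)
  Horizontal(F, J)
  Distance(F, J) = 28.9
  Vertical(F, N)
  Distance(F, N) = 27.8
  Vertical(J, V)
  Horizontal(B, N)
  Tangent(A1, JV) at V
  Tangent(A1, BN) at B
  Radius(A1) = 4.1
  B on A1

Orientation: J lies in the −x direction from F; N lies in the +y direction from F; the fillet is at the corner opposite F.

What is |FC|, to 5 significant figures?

34.303

F is at the origin; FJ is horizontal with |FJ| = 28.9 and J on the −x side, so J = (-28.900, 0.0000). FN is vertical with |FN| = 27.8 and N on the +y side, so N = (0.0000, 27.800). The virtual corner opposite F is at (-28.900, 27.800). A1 meets JV tangentially, so CV is at right angles to JV and A1 meets BN tangentially, so CB is at right angles to BN, with radius 4.1, so the center C sits 4.1 in from both sides at C = (-24.800, 23.700). Then |FC| = |C − F| = 34.303.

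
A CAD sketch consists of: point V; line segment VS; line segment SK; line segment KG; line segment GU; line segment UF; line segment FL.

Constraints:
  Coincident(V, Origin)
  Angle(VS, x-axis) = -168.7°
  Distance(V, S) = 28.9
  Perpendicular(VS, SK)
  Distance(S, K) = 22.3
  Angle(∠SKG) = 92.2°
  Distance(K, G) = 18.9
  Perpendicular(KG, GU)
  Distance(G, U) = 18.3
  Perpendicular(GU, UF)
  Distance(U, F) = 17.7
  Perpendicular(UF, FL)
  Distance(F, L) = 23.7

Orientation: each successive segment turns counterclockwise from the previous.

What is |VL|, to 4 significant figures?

39.35

V is at the origin; VS runs at -168.7° with length 28.9, so S = (-28.34, -5.663). VS ⟂ SK, so SK runs at -78.70°; with |SK| = 22.3, K = (-23.97, -27.53). ∠SKG = 92.2° gives KG at 9.100° from the x-axis; with |KG| = 18.9, G = (-5.308, -24.54). The perpendicularity gives GU at right angles to KG, so GU runs at 99.10°; with |GU| = 18.3, U = (-8.202, -6.472). The perpendicularity gives UF at right angles to GU, so UF runs at -170.9°; with |UF| = 17.7, F = (-25.68, -9.271). The perpendicularity gives FL at right angles to UF, so FL runs at -80.90°; with |FL| = 23.7, L = (-21.93, -32.67). Then |VL| = |L − V| = 39.35.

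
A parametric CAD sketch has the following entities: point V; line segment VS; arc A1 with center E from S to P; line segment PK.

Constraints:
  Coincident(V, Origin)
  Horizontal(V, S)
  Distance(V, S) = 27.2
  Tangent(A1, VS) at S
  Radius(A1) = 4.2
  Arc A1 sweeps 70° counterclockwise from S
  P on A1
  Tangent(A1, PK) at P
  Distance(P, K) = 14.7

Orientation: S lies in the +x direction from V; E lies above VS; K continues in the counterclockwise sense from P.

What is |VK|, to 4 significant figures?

39.79

V is at the origin; V and S share the same y with |VS| = 27.2 and S on the +x side, so S = (27.20, 0.000). The tangent condition forces ES to be normal to VS, so E = S + (0, 4.2) = (27.20, 4.200). On A1, S sits at bearing -90° from E; a 70° counterclockwise sweep puts P at bearing -20°, so P = E + 4.2·(cos -20°, sin -20°) = (31.15, 2.764). The tangent condition forces EP to be normal to PK, so PK runs along (−sin -20°, cos -20°); with |PK| = 14.7, K = (36.17, 16.58). Then |VK| = |K − V| = 39.79.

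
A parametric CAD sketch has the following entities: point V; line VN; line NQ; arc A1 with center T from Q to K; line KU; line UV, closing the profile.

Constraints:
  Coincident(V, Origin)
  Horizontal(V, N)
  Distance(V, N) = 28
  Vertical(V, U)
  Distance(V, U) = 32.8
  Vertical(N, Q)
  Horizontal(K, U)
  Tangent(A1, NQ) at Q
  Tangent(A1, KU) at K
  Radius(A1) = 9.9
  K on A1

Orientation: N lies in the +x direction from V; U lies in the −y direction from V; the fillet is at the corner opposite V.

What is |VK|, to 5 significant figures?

37.463

V is at the origin; VN is horizontal with |VN| = 28.0 and N on the +x side, so N = (28.000, 0.0000). VU is vertical with |VU| = 32.8 and U on the −y side, so U = (0.0000, -32.800). The virtual corner opposite V is at (28.000, -32.800). Since A1 is tangent to NQ there, TQ ⟂ NQ and A1 meets KU tangentially, so TK is at right angles to KU, with radius 9.9, so the center T sits 9.9 in from both sides at T = (18.100, -22.900). That places the tangent points at Q = (28.000, -22.900) on NQ and K = (18.100, -32.800) on KU. Then |VK| = |K − V| = 37.463.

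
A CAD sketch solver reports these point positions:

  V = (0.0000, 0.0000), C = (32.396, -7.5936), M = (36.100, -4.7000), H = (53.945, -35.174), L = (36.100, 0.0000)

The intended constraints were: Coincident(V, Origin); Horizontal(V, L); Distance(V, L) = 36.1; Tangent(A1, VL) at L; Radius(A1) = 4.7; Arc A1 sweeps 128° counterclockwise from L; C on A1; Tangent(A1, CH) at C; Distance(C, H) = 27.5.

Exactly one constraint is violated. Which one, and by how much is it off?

Distance(C, H) = 27.5 — off by 7.50.

V = (0.00, 0.00) ✓; V.y = 0.00, L.y = 0.00 ✓; |VL| = 36.10 ✓; ∠(ML, LV) = 90.00° ✓; |ML| = 4.700 ✓; bearing(M→C) − bearing(M→L) = 128.0° ✓; |MC| = 4.700 ✓; ∠(MC, CH) = 90.00° ✓; |CH| = 35.00 ✗.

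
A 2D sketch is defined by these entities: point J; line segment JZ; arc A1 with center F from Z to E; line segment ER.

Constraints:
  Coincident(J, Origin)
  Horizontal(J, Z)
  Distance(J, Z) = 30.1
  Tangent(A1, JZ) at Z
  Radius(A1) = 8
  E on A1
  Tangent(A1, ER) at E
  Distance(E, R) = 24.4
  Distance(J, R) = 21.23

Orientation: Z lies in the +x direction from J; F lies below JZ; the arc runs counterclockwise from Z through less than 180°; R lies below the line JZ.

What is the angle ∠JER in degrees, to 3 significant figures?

51.5°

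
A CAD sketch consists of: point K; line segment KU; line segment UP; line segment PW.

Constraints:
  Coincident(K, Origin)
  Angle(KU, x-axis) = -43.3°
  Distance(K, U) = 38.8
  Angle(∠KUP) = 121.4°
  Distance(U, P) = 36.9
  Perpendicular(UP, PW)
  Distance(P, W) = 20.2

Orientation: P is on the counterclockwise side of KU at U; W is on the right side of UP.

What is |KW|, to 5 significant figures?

78.134

K is at the origin; KU runs at -43.3° with length 38.8, so U = 38.8·(cos -43.3°, sin -43.3°) = (28.238, -26.610). ∠KUP = 121.4°, so UP runs at -43.3° + (180° − 121.4°) = 15.300° from the x-axis; with |UP| = 36.9, P = U + 36.9·(cos 15.300°, sin 15.300°) = (63.830, -16.873). UP is perpendicular to PW; with |PW| = 20.2 on the right of UP, W = P + 20.2·(0.26387, -0.96456) = (69.160, -36.357). Then |KW| = |W − K| = 78.134.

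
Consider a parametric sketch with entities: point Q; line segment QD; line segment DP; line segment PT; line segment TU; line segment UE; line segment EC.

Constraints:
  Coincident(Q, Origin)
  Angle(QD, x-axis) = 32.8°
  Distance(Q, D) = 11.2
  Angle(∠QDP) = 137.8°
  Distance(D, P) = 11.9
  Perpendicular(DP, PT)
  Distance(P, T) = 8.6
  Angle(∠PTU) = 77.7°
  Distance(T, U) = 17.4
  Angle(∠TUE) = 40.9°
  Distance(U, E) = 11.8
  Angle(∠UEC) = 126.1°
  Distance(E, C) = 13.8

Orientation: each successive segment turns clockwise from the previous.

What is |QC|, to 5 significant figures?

26.142

Q is at the origin; QD runs at 32.8° with length 11.2, so D = (9.4143, 6.0671). ∠QDP = 137.8° gives DP at -9.4000° from the x-axis; with |DP| = 11.9, P = (21.155, 4.1236). DP is perpendicular to PT, so PT runs at -99.400°; with |PT| = 8.6, T = (19.750, -4.3610). ∠PTU = 77.7° gives TU at 158.30° from the x-axis; with |TU| = 17.4, U = (3.5830, 2.0726). ∠TUE = 40.9° gives UE at 19.200° from the x-axis; with |UE| = 11.8, E = (14.727, 5.9533). ∠UEC = 126.1° gives EC at -34.700° from the x-axis; with |EC| = 13.8, C = (26.072, -1.9028). Then |QC| = |C − Q| = 26.142.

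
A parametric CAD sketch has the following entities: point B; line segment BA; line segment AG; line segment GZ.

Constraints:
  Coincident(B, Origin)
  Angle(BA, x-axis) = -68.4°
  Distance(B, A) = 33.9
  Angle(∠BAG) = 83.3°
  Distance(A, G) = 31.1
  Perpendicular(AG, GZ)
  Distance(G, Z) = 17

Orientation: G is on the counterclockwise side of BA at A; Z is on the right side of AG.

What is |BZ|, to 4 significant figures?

57.48

B is at the origin; BA runs at -68.4° with length 33.9, so A = 33.9·(cos -68.4°, sin -68.4°) = (12.48, -31.52). ∠BAG = 83.3°, so AG runs at -68.4° + (180° − 83.3°) = 28.30° from the x-axis; with |AG| = 31.1, G = A + 31.1·(cos 28.30°, sin 28.30°) = (39.86, -16.78). AG is perpendicular to GZ; with |GZ| = 17.0 on the right of AG, Z = G + 17.0·(0.4741, -0.8805) = (47.92, -31.74). Then |BZ| = |Z − B| = 57.48.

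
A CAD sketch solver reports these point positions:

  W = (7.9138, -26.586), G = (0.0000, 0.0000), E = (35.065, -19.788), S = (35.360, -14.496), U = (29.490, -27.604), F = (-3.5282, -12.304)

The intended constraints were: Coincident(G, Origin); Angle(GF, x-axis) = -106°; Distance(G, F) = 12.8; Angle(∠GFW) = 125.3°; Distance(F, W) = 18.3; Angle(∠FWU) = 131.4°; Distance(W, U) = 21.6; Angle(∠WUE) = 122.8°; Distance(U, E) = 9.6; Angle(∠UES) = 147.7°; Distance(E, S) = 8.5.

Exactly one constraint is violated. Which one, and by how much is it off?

Distance(E, S) = 8.5 — off by 3.20.

G = (0.00, 0.00) ✓; GF at -106.0° ✓; |GF| = 12.80 ✓; ∠GFW = 125.3° ✓; |FW| = 18.30 ✓; ∠FWU = 131.4° ✓; |WU| = 21.60 ✓; ∠WUE = 122.8° ✓; |UE| = 9.601 ✓; ∠UES = 147.7° ✓; |ES| = 5.300 ✗.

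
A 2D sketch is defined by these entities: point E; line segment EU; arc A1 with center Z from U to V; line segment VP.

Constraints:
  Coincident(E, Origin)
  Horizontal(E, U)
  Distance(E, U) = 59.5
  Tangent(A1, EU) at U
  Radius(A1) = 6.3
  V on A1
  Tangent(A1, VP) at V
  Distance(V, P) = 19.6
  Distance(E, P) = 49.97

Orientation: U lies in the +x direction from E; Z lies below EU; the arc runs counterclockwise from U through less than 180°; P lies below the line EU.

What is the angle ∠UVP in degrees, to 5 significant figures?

147.97°

E is at the origin; E and U share the same y with |EU| = 59.5 and U on the +x side, so U = (59.500, 0.0000). Tangency of A1 to EU means the radius ZU is perpendicular to EU, so Z = U + (0, -6.3) = (59.500, -6.3000). Since ZV ⟂ VP (tangency), |ZP| = √(6.3² + 19.6²) = 20.588 regardless of where V sits on A1. So P lies on both circle(E, 49.97) and circle(Z, 20.588); the below-EU intersection is P = (45.263, -21.172). V is the foot of the tangent from P: V = (53.834, -3.5450).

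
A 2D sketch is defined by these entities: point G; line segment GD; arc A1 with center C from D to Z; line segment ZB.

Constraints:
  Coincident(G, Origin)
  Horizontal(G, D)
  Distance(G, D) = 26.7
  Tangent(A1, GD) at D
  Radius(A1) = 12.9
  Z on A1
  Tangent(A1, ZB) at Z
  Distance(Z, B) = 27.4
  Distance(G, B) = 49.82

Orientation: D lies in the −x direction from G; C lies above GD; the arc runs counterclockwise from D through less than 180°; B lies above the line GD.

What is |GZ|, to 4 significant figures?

23.03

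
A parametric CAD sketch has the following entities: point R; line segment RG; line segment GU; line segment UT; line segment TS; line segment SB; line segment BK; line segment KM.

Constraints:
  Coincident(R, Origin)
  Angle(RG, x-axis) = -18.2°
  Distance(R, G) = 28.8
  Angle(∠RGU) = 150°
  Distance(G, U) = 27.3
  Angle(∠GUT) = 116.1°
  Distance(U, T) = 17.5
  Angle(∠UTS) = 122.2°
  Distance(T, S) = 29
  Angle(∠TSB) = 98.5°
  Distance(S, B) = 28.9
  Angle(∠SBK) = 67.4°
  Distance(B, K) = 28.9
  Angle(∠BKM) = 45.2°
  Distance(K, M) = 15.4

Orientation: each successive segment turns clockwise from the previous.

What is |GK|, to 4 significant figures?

16.49

∠TSB = 98.5° gives SB at 108.6° from the x-axis; with |SB| = 28.9, B = (1.203, -23.26). ∠SBK = 67.4° gives BK at -4.000° from the x-axis; with |BK| = 28.9, K = (30.03, -25.27). Then |GK| = |K − G| = 16.49.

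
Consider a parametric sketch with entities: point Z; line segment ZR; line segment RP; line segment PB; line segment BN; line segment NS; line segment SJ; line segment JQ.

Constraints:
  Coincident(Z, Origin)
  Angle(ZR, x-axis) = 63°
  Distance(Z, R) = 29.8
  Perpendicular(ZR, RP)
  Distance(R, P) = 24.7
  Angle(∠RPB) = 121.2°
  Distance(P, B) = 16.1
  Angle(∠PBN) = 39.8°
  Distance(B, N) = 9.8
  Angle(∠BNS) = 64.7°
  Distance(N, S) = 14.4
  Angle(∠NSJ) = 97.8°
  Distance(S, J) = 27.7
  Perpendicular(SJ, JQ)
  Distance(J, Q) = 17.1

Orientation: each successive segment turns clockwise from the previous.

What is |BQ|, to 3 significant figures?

21.1

∠NSJ = 97.8° gives SJ at -63.5° from the x-axis; with |SJ| = 27.7, J = (55.9, -13.8). SJ is perpendicular to JQ, so JQ runs at -154°; with |JQ| = 17.1, Q = (40.6, -21.5). Then |BQ| = |Q − B| = 21.1.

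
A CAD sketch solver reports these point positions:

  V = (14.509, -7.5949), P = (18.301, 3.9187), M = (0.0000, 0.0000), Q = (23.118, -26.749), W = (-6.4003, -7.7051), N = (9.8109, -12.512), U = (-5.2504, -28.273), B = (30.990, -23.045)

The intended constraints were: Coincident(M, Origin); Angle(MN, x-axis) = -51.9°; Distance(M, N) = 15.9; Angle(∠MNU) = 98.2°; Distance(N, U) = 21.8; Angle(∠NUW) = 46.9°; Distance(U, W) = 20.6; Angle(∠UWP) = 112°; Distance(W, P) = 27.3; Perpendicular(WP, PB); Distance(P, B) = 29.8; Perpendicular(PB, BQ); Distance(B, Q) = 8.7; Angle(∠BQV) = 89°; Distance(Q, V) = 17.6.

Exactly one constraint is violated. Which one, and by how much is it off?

Distance(Q, V) = 17.6 — off by 3.40.

M = (0.00, 0.00) ✓; MN at -51.90° ✓; |MN| = 15.90 ✓; ∠MNU = 98.20° ✓; |NU| = 21.80 ✓; ∠NUW = 46.90° ✓; |UW| = 20.60 ✓; ∠UWP = 112.0° ✓; |WP| = 27.30 ✓; ∠(WP, PB) = 90.00° ✓; |PB| = 29.80 ✓; ∠(PB, BQ) = 90.00° ✓; |BQ| = 8.700 ✓; ∠BQV = 89.00° ✓; |QV| = 21.00 ✗.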